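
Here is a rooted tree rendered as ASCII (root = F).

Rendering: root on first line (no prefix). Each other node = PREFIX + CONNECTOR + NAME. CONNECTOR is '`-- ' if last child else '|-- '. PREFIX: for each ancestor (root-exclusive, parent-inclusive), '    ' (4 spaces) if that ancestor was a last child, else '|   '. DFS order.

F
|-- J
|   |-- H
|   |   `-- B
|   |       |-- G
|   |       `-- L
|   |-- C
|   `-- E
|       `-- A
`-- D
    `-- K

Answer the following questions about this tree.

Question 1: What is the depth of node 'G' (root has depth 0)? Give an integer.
Path from root to G: F -> J -> H -> B -> G
Depth = number of edges = 4

Answer: 4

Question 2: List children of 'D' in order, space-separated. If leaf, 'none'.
Answer: K

Derivation:
Node D's children (from adjacency): K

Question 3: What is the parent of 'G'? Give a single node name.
Answer: B

Derivation:
Scan adjacency: G appears as child of B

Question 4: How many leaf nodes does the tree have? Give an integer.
Answer: 5

Derivation:
Leaves (nodes with no children): A, C, G, K, L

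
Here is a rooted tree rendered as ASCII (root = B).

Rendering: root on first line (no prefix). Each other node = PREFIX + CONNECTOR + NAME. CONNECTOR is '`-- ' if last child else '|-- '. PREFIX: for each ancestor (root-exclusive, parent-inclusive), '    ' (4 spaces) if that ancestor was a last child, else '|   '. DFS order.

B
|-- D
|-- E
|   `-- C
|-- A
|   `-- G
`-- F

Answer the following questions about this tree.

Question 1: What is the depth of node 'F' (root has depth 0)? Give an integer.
Answer: 1

Derivation:
Path from root to F: B -> F
Depth = number of edges = 1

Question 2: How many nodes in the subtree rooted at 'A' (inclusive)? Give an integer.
Subtree rooted at A contains: A, G
Count = 2

Answer: 2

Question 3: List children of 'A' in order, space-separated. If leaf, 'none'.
Node A's children (from adjacency): G

Answer: G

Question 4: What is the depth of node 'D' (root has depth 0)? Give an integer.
Answer: 1

Derivation:
Path from root to D: B -> D
Depth = number of edges = 1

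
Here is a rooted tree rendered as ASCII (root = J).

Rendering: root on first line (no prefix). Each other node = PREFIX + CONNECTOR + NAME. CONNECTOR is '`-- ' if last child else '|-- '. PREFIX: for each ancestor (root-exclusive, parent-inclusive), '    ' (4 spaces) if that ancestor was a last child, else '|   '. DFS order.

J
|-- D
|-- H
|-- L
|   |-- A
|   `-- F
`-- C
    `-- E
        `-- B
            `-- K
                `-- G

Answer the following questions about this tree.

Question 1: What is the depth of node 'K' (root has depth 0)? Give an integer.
Answer: 4

Derivation:
Path from root to K: J -> C -> E -> B -> K
Depth = number of edges = 4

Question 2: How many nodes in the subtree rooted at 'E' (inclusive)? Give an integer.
Subtree rooted at E contains: B, E, G, K
Count = 4

Answer: 4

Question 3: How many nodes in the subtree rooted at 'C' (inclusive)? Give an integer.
Subtree rooted at C contains: B, C, E, G, K
Count = 5

Answer: 5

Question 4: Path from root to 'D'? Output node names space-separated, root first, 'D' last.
Answer: J D

Derivation:
Walk down from root: J -> D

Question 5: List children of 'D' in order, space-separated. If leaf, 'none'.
Node D's children (from adjacency): (leaf)

Answer: none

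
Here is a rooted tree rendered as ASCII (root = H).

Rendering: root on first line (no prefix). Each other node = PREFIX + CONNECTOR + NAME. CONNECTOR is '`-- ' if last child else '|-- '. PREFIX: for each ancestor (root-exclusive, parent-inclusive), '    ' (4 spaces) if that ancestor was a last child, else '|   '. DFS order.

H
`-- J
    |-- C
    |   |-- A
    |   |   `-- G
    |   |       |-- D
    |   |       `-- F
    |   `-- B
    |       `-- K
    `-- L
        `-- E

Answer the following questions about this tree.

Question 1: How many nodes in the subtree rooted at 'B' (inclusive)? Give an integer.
Subtree rooted at B contains: B, K
Count = 2

Answer: 2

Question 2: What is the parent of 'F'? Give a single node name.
Scan adjacency: F appears as child of G

Answer: G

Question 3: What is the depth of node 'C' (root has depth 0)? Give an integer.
Path from root to C: H -> J -> C
Depth = number of edges = 2

Answer: 2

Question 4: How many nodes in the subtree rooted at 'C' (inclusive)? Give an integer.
Answer: 7

Derivation:
Subtree rooted at C contains: A, B, C, D, F, G, K
Count = 7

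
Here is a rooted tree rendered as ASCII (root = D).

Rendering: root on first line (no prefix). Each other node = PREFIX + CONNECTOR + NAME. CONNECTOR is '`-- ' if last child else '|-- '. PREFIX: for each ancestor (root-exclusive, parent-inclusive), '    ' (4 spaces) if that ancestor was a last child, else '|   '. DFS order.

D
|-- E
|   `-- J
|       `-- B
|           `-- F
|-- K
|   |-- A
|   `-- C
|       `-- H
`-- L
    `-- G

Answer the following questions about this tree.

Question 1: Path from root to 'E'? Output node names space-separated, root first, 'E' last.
Answer: D E

Derivation:
Walk down from root: D -> E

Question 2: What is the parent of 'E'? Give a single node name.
Scan adjacency: E appears as child of D

Answer: D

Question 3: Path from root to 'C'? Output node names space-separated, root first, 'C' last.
Walk down from root: D -> K -> C

Answer: D K C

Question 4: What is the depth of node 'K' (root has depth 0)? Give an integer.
Answer: 1

Derivation:
Path from root to K: D -> K
Depth = number of edges = 1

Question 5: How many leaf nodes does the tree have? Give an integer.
Leaves (nodes with no children): A, F, G, H

Answer: 4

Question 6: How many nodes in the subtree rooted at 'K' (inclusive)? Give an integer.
Subtree rooted at K contains: A, C, H, K
Count = 4

Answer: 4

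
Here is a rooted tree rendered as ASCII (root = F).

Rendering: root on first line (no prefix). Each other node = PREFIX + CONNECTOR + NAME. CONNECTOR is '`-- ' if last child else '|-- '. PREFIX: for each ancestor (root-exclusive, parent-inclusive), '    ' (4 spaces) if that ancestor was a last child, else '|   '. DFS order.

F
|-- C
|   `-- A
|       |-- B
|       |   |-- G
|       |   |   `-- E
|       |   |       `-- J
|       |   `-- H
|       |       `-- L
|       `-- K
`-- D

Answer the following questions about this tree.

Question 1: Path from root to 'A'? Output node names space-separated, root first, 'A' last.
Answer: F C A

Derivation:
Walk down from root: F -> C -> A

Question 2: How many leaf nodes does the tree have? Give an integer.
Leaves (nodes with no children): D, J, K, L

Answer: 4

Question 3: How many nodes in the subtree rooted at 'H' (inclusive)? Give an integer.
Answer: 2

Derivation:
Subtree rooted at H contains: H, L
Count = 2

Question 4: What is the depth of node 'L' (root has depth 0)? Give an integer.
Path from root to L: F -> C -> A -> B -> H -> L
Depth = number of edges = 5

Answer: 5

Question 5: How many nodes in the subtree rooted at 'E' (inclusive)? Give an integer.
Answer: 2

Derivation:
Subtree rooted at E contains: E, J
Count = 2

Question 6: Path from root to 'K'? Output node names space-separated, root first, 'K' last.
Answer: F C A K

Derivation:
Walk down from root: F -> C -> A -> K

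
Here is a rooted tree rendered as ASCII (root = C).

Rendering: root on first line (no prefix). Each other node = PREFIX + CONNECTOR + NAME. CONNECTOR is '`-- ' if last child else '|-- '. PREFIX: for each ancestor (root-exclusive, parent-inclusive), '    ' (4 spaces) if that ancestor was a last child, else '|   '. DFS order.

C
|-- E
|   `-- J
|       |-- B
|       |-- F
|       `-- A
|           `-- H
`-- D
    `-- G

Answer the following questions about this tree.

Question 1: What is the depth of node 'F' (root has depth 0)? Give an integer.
Path from root to F: C -> E -> J -> F
Depth = number of edges = 3

Answer: 3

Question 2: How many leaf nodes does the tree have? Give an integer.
Leaves (nodes with no children): B, F, G, H

Answer: 4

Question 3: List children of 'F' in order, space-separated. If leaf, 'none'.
Node F's children (from adjacency): (leaf)

Answer: none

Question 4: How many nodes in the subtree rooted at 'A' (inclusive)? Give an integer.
Subtree rooted at A contains: A, H
Count = 2

Answer: 2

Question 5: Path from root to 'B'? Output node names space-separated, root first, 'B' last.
Answer: C E J B

Derivation:
Walk down from root: C -> E -> J -> B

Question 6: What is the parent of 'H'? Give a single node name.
Scan adjacency: H appears as child of A

Answer: A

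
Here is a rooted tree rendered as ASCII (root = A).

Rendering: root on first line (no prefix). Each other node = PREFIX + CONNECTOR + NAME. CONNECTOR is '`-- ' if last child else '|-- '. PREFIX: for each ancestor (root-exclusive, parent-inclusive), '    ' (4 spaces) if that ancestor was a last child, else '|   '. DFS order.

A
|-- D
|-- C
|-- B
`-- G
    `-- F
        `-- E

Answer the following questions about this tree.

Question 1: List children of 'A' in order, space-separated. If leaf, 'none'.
Answer: D C B G

Derivation:
Node A's children (from adjacency): D, C, B, G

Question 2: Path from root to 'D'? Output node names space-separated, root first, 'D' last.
Answer: A D

Derivation:
Walk down from root: A -> D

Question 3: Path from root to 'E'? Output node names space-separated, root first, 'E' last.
Answer: A G F E

Derivation:
Walk down from root: A -> G -> F -> E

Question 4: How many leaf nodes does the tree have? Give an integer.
Leaves (nodes with no children): B, C, D, E

Answer: 4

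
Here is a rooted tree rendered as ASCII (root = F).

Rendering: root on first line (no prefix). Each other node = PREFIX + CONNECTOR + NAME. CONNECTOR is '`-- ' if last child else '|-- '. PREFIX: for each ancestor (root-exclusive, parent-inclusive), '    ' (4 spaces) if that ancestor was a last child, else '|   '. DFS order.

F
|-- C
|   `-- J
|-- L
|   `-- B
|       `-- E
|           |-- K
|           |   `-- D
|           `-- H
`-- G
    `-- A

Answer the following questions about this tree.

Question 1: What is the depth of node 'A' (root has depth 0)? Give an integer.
Path from root to A: F -> G -> A
Depth = number of edges = 2

Answer: 2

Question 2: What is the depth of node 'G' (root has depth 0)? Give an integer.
Answer: 1

Derivation:
Path from root to G: F -> G
Depth = number of edges = 1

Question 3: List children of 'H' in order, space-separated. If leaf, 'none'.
Answer: none

Derivation:
Node H's children (from adjacency): (leaf)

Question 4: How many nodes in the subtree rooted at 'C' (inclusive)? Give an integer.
Subtree rooted at C contains: C, J
Count = 2

Answer: 2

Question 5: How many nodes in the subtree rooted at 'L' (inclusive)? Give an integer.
Subtree rooted at L contains: B, D, E, H, K, L
Count = 6

Answer: 6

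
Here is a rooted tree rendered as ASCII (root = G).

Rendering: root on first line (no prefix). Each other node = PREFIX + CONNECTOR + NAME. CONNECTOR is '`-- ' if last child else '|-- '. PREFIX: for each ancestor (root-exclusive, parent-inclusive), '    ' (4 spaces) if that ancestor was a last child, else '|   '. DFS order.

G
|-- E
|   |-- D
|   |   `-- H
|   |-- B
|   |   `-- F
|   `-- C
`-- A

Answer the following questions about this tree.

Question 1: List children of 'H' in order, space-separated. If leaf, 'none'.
Answer: none

Derivation:
Node H's children (from adjacency): (leaf)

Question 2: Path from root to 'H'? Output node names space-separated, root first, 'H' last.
Answer: G E D H

Derivation:
Walk down from root: G -> E -> D -> H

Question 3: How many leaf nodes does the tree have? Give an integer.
Leaves (nodes with no children): A, C, F, H

Answer: 4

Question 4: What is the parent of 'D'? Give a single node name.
Answer: E

Derivation:
Scan adjacency: D appears as child of E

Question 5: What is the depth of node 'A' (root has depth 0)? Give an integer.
Path from root to A: G -> A
Depth = number of edges = 1

Answer: 1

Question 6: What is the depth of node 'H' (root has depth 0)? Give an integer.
Path from root to H: G -> E -> D -> H
Depth = number of edges = 3

Answer: 3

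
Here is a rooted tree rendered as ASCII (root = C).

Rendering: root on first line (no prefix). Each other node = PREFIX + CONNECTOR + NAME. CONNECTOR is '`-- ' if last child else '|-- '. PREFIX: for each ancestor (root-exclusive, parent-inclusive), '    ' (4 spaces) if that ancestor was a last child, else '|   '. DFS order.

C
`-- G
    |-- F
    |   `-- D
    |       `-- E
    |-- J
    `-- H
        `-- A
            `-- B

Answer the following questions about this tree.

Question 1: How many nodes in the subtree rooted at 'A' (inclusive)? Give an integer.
Answer: 2

Derivation:
Subtree rooted at A contains: A, B
Count = 2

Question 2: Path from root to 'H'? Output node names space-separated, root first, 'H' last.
Walk down from root: C -> G -> H

Answer: C G H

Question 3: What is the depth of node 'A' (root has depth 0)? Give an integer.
Answer: 3

Derivation:
Path from root to A: C -> G -> H -> A
Depth = number of edges = 3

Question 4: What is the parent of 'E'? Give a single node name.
Answer: D

Derivation:
Scan adjacency: E appears as child of D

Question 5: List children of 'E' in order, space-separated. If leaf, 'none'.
Answer: none

Derivation:
Node E's children (from adjacency): (leaf)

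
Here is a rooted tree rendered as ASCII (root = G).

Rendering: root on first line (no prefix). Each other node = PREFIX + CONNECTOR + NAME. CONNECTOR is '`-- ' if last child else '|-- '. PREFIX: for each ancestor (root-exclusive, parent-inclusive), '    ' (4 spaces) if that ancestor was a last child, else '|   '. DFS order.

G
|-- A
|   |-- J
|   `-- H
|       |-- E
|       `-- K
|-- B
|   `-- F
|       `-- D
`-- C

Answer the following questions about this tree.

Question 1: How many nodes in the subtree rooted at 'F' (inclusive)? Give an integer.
Answer: 2

Derivation:
Subtree rooted at F contains: D, F
Count = 2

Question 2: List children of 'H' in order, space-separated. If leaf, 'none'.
Answer: E K

Derivation:
Node H's children (from adjacency): E, K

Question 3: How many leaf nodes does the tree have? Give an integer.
Answer: 5

Derivation:
Leaves (nodes with no children): C, D, E, J, K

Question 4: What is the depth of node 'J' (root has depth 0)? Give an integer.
Answer: 2

Derivation:
Path from root to J: G -> A -> J
Depth = number of edges = 2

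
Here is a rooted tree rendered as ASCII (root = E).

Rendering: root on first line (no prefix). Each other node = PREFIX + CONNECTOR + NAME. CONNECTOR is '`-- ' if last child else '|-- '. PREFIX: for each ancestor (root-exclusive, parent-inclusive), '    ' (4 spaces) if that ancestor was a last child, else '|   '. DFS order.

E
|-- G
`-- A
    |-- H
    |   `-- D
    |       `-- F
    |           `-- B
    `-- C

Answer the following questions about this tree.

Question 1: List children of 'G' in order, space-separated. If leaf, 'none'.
Answer: none

Derivation:
Node G's children (from adjacency): (leaf)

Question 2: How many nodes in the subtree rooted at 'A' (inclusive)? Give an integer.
Subtree rooted at A contains: A, B, C, D, F, H
Count = 6

Answer: 6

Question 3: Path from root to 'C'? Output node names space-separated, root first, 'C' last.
Walk down from root: E -> A -> C

Answer: E A C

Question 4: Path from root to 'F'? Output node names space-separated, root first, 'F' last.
Answer: E A H D F

Derivation:
Walk down from root: E -> A -> H -> D -> F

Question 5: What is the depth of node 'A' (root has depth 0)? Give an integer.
Answer: 1

Derivation:
Path from root to A: E -> A
Depth = number of edges = 1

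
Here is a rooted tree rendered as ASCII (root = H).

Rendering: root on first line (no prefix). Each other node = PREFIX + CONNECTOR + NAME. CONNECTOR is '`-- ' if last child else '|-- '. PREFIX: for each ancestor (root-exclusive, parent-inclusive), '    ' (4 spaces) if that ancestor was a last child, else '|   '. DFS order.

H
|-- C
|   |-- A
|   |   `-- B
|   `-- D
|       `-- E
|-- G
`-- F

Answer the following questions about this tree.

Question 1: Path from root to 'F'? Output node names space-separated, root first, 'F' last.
Walk down from root: H -> F

Answer: H F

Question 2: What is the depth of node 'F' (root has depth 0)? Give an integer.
Answer: 1

Derivation:
Path from root to F: H -> F
Depth = number of edges = 1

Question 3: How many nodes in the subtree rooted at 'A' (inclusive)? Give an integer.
Subtree rooted at A contains: A, B
Count = 2

Answer: 2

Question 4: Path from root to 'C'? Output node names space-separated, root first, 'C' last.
Answer: H C

Derivation:
Walk down from root: H -> C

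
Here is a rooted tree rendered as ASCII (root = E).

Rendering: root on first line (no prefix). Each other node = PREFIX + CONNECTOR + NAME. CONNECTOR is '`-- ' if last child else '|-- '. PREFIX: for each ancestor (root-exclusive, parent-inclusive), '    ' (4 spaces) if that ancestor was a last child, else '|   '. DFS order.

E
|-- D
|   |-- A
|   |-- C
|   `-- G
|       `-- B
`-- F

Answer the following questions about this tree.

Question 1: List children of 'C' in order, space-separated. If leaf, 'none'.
Node C's children (from adjacency): (leaf)

Answer: none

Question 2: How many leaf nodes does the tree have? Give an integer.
Answer: 4

Derivation:
Leaves (nodes with no children): A, B, C, F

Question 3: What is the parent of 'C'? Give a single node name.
Scan adjacency: C appears as child of D

Answer: D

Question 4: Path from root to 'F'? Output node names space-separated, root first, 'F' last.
Answer: E F

Derivation:
Walk down from root: E -> F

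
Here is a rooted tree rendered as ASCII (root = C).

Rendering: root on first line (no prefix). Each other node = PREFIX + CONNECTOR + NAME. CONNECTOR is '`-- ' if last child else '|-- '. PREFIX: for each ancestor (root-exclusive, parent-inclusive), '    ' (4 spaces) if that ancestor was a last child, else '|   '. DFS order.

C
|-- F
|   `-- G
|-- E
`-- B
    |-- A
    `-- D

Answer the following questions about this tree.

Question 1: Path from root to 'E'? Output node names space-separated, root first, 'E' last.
Answer: C E

Derivation:
Walk down from root: C -> E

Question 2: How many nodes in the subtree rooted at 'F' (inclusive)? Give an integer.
Answer: 2

Derivation:
Subtree rooted at F contains: F, G
Count = 2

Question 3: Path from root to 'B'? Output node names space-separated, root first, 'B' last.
Walk down from root: C -> B

Answer: C B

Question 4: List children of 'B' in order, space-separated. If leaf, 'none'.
Answer: A D

Derivation:
Node B's children (from adjacency): A, D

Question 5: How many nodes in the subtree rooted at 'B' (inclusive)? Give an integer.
Answer: 3

Derivation:
Subtree rooted at B contains: A, B, D
Count = 3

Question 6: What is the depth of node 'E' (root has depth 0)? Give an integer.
Answer: 1

Derivation:
Path from root to E: C -> E
Depth = number of edges = 1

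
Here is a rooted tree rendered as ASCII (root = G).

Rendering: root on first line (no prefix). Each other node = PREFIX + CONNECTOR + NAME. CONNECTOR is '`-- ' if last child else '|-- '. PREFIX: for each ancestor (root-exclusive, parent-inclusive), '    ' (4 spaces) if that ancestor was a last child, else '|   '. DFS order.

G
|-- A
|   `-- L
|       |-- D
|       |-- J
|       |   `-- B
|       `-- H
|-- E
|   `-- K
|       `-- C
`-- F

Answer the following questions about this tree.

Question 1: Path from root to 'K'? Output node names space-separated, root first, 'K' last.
Walk down from root: G -> E -> K

Answer: G E K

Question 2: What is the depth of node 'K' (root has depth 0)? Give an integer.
Answer: 2

Derivation:
Path from root to K: G -> E -> K
Depth = number of edges = 2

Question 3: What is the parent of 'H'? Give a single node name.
Scan adjacency: H appears as child of L

Answer: L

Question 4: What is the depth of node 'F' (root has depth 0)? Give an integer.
Path from root to F: G -> F
Depth = number of edges = 1

Answer: 1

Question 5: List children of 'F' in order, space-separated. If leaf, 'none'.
Answer: none

Derivation:
Node F's children (from adjacency): (leaf)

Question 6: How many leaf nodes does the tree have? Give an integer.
Answer: 5

Derivation:
Leaves (nodes with no children): B, C, D, F, H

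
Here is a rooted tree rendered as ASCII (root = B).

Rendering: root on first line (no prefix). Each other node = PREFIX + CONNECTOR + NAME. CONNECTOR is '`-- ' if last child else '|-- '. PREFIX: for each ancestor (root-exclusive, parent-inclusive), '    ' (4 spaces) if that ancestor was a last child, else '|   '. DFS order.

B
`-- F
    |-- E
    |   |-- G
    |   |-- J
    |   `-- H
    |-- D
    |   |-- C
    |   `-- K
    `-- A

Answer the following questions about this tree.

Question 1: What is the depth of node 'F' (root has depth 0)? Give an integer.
Answer: 1

Derivation:
Path from root to F: B -> F
Depth = number of edges = 1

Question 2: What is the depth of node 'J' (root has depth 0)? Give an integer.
Answer: 3

Derivation:
Path from root to J: B -> F -> E -> J
Depth = number of edges = 3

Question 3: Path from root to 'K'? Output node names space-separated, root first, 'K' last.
Answer: B F D K

Derivation:
Walk down from root: B -> F -> D -> K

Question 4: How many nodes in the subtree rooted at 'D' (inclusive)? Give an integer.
Subtree rooted at D contains: C, D, K
Count = 3

Answer: 3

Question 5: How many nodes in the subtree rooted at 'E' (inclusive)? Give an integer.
Answer: 4

Derivation:
Subtree rooted at E contains: E, G, H, J
Count = 4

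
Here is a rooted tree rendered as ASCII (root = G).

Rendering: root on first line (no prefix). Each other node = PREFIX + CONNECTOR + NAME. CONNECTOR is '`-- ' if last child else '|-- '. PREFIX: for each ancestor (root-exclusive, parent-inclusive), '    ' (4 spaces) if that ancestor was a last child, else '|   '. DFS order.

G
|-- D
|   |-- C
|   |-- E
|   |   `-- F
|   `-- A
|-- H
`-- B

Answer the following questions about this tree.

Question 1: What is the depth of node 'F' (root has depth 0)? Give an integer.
Answer: 3

Derivation:
Path from root to F: G -> D -> E -> F
Depth = number of edges = 3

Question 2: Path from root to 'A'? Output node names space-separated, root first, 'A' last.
Walk down from root: G -> D -> A

Answer: G D A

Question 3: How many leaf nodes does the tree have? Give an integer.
Leaves (nodes with no children): A, B, C, F, H

Answer: 5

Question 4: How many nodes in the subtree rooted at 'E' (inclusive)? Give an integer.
Answer: 2

Derivation:
Subtree rooted at E contains: E, F
Count = 2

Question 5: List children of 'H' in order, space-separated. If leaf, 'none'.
Answer: none

Derivation:
Node H's children (from adjacency): (leaf)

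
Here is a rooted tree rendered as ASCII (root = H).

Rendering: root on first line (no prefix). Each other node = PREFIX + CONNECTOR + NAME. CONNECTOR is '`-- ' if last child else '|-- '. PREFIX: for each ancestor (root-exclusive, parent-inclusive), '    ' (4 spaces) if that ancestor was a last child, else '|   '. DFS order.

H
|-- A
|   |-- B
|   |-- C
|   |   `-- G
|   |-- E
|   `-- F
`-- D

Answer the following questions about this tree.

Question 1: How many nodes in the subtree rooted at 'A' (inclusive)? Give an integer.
Subtree rooted at A contains: A, B, C, E, F, G
Count = 6

Answer: 6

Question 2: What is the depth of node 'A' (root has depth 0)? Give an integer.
Path from root to A: H -> A
Depth = number of edges = 1

Answer: 1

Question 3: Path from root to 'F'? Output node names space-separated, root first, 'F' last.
Walk down from root: H -> A -> F

Answer: H A F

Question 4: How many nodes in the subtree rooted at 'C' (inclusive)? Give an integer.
Subtree rooted at C contains: C, G
Count = 2

Answer: 2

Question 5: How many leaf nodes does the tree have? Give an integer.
Leaves (nodes with no children): B, D, E, F, G

Answer: 5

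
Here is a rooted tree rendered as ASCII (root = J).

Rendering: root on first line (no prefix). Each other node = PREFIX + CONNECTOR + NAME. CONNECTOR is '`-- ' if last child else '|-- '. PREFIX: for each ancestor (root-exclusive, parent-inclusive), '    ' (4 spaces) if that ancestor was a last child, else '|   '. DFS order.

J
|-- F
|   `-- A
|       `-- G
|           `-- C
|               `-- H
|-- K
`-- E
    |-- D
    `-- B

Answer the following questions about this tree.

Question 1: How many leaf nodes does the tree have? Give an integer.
Answer: 4

Derivation:
Leaves (nodes with no children): B, D, H, K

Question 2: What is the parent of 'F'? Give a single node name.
Scan adjacency: F appears as child of J

Answer: J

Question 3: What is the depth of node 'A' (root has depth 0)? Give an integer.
Answer: 2

Derivation:
Path from root to A: J -> F -> A
Depth = number of edges = 2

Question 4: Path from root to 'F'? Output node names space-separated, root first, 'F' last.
Answer: J F

Derivation:
Walk down from root: J -> F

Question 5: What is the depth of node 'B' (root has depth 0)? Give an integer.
Answer: 2

Derivation:
Path from root to B: J -> E -> B
Depth = number of edges = 2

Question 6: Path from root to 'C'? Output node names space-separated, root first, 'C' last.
Answer: J F A G C

Derivation:
Walk down from root: J -> F -> A -> G -> C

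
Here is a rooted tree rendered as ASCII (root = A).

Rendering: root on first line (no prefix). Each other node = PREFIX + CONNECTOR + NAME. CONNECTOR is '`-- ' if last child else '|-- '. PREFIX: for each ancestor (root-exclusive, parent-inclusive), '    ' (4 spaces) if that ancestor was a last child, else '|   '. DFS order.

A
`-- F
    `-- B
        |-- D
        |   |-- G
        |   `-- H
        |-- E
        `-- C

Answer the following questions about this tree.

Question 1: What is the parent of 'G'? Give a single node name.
Answer: D

Derivation:
Scan adjacency: G appears as child of D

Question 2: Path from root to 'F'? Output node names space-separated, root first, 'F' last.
Walk down from root: A -> F

Answer: A F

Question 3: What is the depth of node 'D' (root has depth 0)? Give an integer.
Answer: 3

Derivation:
Path from root to D: A -> F -> B -> D
Depth = number of edges = 3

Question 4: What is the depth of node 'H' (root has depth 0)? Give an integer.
Path from root to H: A -> F -> B -> D -> H
Depth = number of edges = 4

Answer: 4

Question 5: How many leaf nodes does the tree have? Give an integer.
Leaves (nodes with no children): C, E, G, H

Answer: 4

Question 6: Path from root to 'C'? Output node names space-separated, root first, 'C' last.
Answer: A F B C

Derivation:
Walk down from root: A -> F -> B -> C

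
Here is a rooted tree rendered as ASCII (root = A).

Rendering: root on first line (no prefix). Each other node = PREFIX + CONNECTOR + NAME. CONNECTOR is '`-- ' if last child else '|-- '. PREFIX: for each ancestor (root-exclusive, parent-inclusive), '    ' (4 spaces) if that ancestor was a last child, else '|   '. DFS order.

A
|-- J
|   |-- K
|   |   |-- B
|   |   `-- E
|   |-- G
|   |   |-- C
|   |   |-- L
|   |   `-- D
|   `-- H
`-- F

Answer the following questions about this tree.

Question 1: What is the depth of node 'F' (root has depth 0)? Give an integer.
Answer: 1

Derivation:
Path from root to F: A -> F
Depth = number of edges = 1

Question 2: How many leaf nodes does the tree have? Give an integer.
Answer: 7

Derivation:
Leaves (nodes with no children): B, C, D, E, F, H, L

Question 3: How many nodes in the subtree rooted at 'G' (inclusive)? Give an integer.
Subtree rooted at G contains: C, D, G, L
Count = 4

Answer: 4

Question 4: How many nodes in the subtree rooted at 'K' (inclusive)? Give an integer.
Subtree rooted at K contains: B, E, K
Count = 3

Answer: 3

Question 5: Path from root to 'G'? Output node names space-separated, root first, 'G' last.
Walk down from root: A -> J -> G

Answer: A J G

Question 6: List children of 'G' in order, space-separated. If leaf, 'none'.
Answer: C L D

Derivation:
Node G's children (from adjacency): C, L, D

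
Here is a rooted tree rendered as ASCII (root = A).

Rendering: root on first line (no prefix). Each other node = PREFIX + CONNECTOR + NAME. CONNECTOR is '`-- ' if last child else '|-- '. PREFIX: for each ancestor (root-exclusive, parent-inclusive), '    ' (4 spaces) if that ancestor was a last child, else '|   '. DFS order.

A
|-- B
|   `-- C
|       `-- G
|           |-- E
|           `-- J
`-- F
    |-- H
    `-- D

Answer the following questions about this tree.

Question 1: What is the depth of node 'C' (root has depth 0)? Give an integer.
Path from root to C: A -> B -> C
Depth = number of edges = 2

Answer: 2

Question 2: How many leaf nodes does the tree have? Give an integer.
Answer: 4

Derivation:
Leaves (nodes with no children): D, E, H, J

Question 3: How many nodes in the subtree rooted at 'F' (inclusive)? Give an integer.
Subtree rooted at F contains: D, F, H
Count = 3

Answer: 3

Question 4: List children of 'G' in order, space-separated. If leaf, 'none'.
Node G's children (from adjacency): E, J

Answer: E J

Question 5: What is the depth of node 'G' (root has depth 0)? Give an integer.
Answer: 3

Derivation:
Path from root to G: A -> B -> C -> G
Depth = number of edges = 3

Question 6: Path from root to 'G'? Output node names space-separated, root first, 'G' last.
Answer: A B C G

Derivation:
Walk down from root: A -> B -> C -> G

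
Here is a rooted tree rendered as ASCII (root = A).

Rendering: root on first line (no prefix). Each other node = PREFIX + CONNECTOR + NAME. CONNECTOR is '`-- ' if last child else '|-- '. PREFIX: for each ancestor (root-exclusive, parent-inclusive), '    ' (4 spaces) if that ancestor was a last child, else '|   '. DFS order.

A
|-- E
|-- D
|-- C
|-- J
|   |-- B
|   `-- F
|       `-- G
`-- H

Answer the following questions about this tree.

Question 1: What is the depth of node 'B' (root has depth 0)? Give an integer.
Answer: 2

Derivation:
Path from root to B: A -> J -> B
Depth = number of edges = 2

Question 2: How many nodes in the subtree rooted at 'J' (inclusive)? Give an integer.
Subtree rooted at J contains: B, F, G, J
Count = 4

Answer: 4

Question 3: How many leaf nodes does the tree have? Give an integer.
Answer: 6

Derivation:
Leaves (nodes with no children): B, C, D, E, G, H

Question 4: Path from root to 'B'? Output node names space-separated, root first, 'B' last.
Walk down from root: A -> J -> B

Answer: A J B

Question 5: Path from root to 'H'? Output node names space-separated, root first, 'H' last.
Answer: A H

Derivation:
Walk down from root: A -> H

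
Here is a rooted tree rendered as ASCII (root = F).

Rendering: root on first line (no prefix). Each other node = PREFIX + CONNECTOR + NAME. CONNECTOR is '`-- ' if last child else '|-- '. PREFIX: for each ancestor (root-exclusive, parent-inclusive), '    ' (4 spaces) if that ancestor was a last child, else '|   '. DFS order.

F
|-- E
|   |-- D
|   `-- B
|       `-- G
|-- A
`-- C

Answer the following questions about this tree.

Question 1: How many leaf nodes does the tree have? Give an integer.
Leaves (nodes with no children): A, C, D, G

Answer: 4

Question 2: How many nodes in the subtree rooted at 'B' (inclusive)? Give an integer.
Subtree rooted at B contains: B, G
Count = 2

Answer: 2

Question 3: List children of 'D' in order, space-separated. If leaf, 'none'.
Answer: none

Derivation:
Node D's children (from adjacency): (leaf)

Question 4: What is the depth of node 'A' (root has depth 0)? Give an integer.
Answer: 1

Derivation:
Path from root to A: F -> A
Depth = number of edges = 1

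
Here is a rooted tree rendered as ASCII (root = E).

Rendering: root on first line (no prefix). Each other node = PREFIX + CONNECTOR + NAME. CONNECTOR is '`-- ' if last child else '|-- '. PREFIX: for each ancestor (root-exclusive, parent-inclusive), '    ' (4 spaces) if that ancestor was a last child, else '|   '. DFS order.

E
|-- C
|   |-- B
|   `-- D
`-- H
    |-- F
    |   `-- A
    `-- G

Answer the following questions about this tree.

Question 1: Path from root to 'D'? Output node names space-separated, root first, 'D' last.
Answer: E C D

Derivation:
Walk down from root: E -> C -> D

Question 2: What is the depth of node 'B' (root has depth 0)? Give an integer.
Path from root to B: E -> C -> B
Depth = number of edges = 2

Answer: 2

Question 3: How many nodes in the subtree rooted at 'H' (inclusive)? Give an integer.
Answer: 4

Derivation:
Subtree rooted at H contains: A, F, G, H
Count = 4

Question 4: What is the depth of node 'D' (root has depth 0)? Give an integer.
Path from root to D: E -> C -> D
Depth = number of edges = 2

Answer: 2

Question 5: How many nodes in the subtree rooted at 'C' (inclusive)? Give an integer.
Answer: 3

Derivation:
Subtree rooted at C contains: B, C, D
Count = 3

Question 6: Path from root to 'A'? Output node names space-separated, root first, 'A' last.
Answer: E H F A

Derivation:
Walk down from root: E -> H -> F -> A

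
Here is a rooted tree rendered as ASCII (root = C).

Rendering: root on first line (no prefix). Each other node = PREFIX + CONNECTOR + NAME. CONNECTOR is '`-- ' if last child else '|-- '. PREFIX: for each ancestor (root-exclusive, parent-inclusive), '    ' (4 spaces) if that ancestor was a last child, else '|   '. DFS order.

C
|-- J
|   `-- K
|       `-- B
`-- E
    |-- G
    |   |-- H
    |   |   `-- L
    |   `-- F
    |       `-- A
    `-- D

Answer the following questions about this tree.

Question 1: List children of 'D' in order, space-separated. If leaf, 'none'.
Node D's children (from adjacency): (leaf)

Answer: none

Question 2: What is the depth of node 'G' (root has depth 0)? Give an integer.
Path from root to G: C -> E -> G
Depth = number of edges = 2

Answer: 2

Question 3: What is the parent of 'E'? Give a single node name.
Scan adjacency: E appears as child of C

Answer: C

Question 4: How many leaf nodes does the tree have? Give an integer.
Leaves (nodes with no children): A, B, D, L

Answer: 4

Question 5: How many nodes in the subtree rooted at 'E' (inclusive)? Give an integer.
Answer: 7

Derivation:
Subtree rooted at E contains: A, D, E, F, G, H, L
Count = 7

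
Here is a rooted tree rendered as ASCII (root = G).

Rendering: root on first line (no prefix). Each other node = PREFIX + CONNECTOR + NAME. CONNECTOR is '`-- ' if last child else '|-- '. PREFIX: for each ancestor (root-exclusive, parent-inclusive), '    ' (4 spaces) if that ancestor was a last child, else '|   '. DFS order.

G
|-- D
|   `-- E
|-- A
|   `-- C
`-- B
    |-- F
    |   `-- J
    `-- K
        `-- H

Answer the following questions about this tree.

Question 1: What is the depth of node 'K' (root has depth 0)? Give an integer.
Path from root to K: G -> B -> K
Depth = number of edges = 2

Answer: 2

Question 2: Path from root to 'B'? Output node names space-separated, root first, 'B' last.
Walk down from root: G -> B

Answer: G B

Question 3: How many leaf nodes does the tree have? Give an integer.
Leaves (nodes with no children): C, E, H, J

Answer: 4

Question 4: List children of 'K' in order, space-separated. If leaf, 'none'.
Node K's children (from adjacency): H

Answer: H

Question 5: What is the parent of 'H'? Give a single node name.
Scan adjacency: H appears as child of K

Answer: K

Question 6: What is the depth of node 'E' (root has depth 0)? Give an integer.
Path from root to E: G -> D -> E
Depth = number of edges = 2

Answer: 2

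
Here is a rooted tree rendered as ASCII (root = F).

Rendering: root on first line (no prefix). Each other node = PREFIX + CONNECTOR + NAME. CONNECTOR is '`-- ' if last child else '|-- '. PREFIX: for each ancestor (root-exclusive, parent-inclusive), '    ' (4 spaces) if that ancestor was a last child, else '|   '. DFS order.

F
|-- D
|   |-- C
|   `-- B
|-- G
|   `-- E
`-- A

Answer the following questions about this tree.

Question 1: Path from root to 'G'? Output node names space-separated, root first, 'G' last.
Walk down from root: F -> G

Answer: F G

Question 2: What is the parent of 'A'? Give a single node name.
Answer: F

Derivation:
Scan adjacency: A appears as child of F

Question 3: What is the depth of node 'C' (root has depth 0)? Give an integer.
Answer: 2

Derivation:
Path from root to C: F -> D -> C
Depth = number of edges = 2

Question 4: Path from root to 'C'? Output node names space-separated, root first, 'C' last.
Answer: F D C

Derivation:
Walk down from root: F -> D -> C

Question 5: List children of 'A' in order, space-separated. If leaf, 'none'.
Answer: none

Derivation:
Node A's children (from adjacency): (leaf)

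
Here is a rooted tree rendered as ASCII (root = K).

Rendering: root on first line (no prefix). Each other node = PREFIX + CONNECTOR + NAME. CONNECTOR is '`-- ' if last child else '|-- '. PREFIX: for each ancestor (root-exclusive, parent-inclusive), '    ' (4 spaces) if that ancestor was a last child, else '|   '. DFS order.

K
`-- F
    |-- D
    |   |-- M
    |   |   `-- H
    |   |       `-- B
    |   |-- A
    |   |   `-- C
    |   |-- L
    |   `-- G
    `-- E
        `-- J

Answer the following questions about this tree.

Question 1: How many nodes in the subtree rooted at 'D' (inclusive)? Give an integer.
Answer: 8

Derivation:
Subtree rooted at D contains: A, B, C, D, G, H, L, M
Count = 8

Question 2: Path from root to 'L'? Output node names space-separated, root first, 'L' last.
Walk down from root: K -> F -> D -> L

Answer: K F D L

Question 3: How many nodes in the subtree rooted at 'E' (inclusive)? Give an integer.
Answer: 2

Derivation:
Subtree rooted at E contains: E, J
Count = 2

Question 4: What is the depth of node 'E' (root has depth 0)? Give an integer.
Path from root to E: K -> F -> E
Depth = number of edges = 2

Answer: 2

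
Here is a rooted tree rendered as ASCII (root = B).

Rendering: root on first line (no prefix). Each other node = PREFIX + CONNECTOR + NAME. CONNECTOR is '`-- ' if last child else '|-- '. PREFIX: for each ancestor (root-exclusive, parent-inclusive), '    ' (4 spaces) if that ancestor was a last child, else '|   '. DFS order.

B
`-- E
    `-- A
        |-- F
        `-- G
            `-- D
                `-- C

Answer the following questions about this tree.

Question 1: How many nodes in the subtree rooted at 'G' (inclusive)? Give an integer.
Subtree rooted at G contains: C, D, G
Count = 3

Answer: 3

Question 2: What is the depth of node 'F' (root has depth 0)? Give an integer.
Answer: 3

Derivation:
Path from root to F: B -> E -> A -> F
Depth = number of edges = 3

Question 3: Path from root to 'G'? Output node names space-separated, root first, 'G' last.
Walk down from root: B -> E -> A -> G

Answer: B E A G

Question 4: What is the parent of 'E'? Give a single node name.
Scan adjacency: E appears as child of B

Answer: B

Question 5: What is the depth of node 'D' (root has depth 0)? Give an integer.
Answer: 4

Derivation:
Path from root to D: B -> E -> A -> G -> D
Depth = number of edges = 4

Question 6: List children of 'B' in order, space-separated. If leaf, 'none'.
Node B's children (from adjacency): E

Answer: E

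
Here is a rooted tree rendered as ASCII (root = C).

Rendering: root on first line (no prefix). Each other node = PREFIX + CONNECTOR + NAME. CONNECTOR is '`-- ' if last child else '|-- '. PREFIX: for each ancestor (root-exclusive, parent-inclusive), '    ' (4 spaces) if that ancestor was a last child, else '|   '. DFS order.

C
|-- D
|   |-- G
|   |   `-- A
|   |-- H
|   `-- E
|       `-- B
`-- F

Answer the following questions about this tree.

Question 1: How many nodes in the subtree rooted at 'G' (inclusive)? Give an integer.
Subtree rooted at G contains: A, G
Count = 2

Answer: 2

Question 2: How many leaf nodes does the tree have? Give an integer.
Leaves (nodes with no children): A, B, F, H

Answer: 4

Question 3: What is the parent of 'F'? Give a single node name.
Answer: C

Derivation:
Scan adjacency: F appears as child of C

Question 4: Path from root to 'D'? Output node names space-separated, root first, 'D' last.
Answer: C D

Derivation:
Walk down from root: C -> D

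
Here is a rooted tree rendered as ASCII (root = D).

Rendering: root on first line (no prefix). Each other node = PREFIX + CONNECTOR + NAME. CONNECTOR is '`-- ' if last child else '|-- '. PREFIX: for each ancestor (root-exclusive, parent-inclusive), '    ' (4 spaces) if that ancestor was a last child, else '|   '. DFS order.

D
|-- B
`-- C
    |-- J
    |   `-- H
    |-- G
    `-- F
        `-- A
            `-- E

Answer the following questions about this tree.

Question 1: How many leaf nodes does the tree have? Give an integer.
Leaves (nodes with no children): B, E, G, H

Answer: 4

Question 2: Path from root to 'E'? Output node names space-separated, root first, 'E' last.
Answer: D C F A E

Derivation:
Walk down from root: D -> C -> F -> A -> E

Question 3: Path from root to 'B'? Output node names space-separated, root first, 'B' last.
Answer: D B

Derivation:
Walk down from root: D -> B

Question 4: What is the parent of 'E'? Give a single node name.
Scan adjacency: E appears as child of A

Answer: A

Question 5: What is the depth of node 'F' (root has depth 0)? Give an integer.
Path from root to F: D -> C -> F
Depth = number of edges = 2

Answer: 2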